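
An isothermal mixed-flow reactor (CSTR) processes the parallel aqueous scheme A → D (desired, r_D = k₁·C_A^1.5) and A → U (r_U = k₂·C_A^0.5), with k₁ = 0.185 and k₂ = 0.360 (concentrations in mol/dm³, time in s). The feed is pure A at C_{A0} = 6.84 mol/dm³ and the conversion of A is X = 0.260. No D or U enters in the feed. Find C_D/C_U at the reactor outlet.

Exit C_A = C_{A0}(1−X) = 6.84×0.740 = 5.062 mol/dm³.
A CSTR operates uniformly at the exit composition, giving r_D = 2.107 and r_U = 0.8099 (each k·C_A^n at C_A = 5.062).
Overall selectivity = C_D/C_U = r_Dτ/(r_Uτ) = r_D/r_U = 2.60.

2.60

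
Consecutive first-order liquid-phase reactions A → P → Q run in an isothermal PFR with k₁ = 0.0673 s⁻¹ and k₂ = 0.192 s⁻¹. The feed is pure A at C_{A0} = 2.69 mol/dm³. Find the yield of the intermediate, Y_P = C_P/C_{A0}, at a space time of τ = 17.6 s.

0.147

The intermediate concentration in a first-order A→B→C sequence is C_P = k₁C_{A0}(e^(−k₁τ) − e^(−k₂τ))/(k₂−k₁).
e^(−k₁τ) = e^(−0.0673×17.6) = e^(−1.184) = 0.3059; e^(−k₂τ) = e^(−3.379) = 0.03407.
C_P = 0.0673×2.69/(0.192−0.0673) × (0.3059−0.03407) = 1.452×0.2718 = 0.3946 mol/dm³.
Y_P = C_P/C_{A0} = 0.3946/2.69 = 0.147.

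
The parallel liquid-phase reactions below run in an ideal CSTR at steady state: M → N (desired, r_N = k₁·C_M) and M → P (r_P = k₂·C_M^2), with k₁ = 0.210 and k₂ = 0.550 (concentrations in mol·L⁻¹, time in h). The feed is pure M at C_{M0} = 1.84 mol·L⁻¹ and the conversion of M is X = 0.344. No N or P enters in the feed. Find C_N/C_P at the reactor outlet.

0.316

Exit C_M = C_{M0}(1−X) = 1.84×0.656 = 1.207 mol·L⁻¹.
Rates in a CSTR are evaluated at the outlet concentration: r_N = 0.210×1.207 = 0.2535, r_P = 0.550×1.207^2 = 0.8013.
Overall selectivity = C_N/C_P = r_Nτ/(r_Pτ) = r_N/r_P = 0.316.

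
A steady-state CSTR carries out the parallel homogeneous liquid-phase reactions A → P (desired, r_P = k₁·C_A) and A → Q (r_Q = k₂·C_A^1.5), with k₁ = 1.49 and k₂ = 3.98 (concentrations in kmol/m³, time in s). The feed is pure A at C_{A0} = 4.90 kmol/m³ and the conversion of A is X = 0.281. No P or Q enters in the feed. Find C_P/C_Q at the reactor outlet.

0.199

Exit C_A = C_{A0}(1−X) = 4.90×0.719 = 3.523 kmol/m³.
A CSTR operates uniformly at the exit composition, giving r_P = 5.249 and r_Q = 26.32 (each k·C_A^n at C_A = 3.523).
Overall selectivity = C_P/C_Q = r_Pτ/(r_Qτ) = r_P/r_Q = 0.199.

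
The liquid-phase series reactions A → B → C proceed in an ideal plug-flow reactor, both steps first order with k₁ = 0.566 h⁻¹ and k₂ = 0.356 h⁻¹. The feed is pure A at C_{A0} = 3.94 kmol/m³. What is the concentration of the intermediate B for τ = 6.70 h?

The intermediate concentration in a first-order A→B→C sequence is C_B = k₁C_{A0}(e^(−k₁τ) − e^(−k₂τ))/(k₂−k₁).
e^(−k₁τ) = e^(−0.566×6.70) = e^(−3.792) = 0.02255; e^(−k₂τ) = e^(−2.385) = 0.09207.
C_B = 0.566×3.94/(0.356−0.566) × (0.02255−0.09207) = (-10.62)×(-0.06952) = 0.7383 kmol/m³.

0.738 kmol/m³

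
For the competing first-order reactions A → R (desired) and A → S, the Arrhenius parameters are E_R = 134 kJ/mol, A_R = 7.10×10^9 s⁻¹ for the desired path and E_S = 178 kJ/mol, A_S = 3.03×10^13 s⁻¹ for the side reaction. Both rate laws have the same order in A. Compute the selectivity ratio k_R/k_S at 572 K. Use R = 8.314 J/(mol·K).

2.44

Since both paths have the same order in A, the concentration cancels and S_{R/S} = k_R/k_S = (A_R/A_S)·exp[(E_S−E_R)/(RT)].
(E_S−E_R)/(RT) = (178−134)×10³/(8.314×572) = 44000/4756 = 9.252.
k_R/k_S = (7.10×10^9/3.03×10^13)·exp(9.252) = 2.343×10^-4 × 10428 = 2.44.
Since E_R < E_S, lowering the temperature improves selectivity toward R.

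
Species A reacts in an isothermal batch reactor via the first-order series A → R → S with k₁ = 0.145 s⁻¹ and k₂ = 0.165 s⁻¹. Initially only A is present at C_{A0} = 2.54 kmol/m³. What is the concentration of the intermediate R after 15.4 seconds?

0.523 kmol/m³

The intermediate concentration in a first-order A→B→C sequence is C_R = k₁C_{A0}(e^(−k₁t) − e^(−k₂t))/(k₂−k₁).
e^(−k₁t) = e^(−0.145×15.4) = e^(−2.233) = 0.1072; e^(−k₂t) = e^(−2.541) = 0.07879.
C_R = 0.145×2.54/(0.165−0.145) × (0.1072−0.07879) = 18.41×0.02842 = 0.5233 kmol/m³.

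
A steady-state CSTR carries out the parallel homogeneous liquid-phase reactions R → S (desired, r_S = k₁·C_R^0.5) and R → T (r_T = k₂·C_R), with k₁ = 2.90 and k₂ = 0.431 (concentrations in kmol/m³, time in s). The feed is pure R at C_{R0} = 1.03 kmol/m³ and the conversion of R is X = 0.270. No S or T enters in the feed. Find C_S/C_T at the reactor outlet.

Exit C_R = C_{R0}(1−X) = 1.03×0.730 = 0.7519 kmol/m³.
Rates in a CSTR are evaluated at the outlet concentration: r_S = 2.90×0.7519^0.5 = 2.515, r_T = 0.431×0.7519 = 0.3241.
Overall selectivity = C_S/C_T = r_Sτ/(r_Tτ) = r_S/r_T = 7.76.

7.76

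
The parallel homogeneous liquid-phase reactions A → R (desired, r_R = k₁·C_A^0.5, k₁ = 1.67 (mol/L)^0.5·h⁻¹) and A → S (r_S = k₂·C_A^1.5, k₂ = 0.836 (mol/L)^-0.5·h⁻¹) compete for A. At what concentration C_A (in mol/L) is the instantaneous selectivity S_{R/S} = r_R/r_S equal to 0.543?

S_{R/S} = (k₁/k₂)·C_A⁻¹ ⇒ C_A = (S·k₂/k₁)^(-1).
= (0.543×0.836/1.67)^(-1) = (0.2718)^(-1) = 3.68 mol/L.

3.68 mol/L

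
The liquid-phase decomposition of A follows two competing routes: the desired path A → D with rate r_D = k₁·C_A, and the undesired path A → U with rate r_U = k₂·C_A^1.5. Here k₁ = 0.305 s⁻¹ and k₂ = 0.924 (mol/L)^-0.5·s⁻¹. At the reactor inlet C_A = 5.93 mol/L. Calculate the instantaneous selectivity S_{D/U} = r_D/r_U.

0.136

S_{D/U} = r_D/r_U = (k₁·C_A)/(k₂·C_A^1.5) = (k₁/k₂)·C_A^-0.5.
= (0.305×5.930) / (0.924×5.930^1.5) = 1.809/13.34 = 0.136.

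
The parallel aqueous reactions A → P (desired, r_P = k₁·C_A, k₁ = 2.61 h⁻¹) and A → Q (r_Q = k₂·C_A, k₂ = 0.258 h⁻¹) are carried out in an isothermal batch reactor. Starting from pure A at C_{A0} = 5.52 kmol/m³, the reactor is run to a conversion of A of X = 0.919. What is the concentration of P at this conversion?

C_A = C_{A0}(1−X) = 0.4471 kmol/m³.
Both paths are first order in A, so the instantaneous fraction to P is constant: dC_P/d(−C_A) = k₁/(k₁+k₂) = 0.9100.
C_P = 0.9100·(C_{A0}−C_A) = 0.9100×5.073 = 4.62 kmol/m³.

4.62 kmol/m³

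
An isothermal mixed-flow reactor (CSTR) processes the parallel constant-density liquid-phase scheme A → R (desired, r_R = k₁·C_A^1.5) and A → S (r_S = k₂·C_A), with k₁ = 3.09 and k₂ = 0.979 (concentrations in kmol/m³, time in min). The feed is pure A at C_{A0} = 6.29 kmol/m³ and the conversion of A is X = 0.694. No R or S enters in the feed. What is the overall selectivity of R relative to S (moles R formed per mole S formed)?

Exit C_A = C_{A0}(1−X) = 6.29×0.306 = 1.925 kmol/m³.
Rates in a CSTR are evaluated at the outlet concentration: r_R = 3.09×1.925^1.5 = 8.251, r_S = 0.979×1.925 = 1.884.
Overall selectivity = C_R/C_S = r_Rτ/(r_Sτ) = r_R/r_S = 4.38.

4.38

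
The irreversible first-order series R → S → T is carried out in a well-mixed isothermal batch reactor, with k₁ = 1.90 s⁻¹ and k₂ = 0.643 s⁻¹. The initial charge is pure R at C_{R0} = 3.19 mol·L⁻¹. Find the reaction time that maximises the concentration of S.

0.862 s

The intermediate peaks when r₁ = r₂, i.e. k₁e^(−k₁t) = k₂e^(−k₂t), giving t_opt = ln(k₂/k₁)/(k₂−k₁).
= ln(0.643/1.90)/(0.643−1.90) = ln(0.3384)/-1.257 = -1.083/-1.257 = 0.862 s.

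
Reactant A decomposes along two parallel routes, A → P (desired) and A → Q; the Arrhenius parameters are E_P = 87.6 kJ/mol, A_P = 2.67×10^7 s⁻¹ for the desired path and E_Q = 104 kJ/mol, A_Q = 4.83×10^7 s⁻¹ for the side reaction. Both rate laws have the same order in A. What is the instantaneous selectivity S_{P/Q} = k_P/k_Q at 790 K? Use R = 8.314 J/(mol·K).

6.71

With equal orders, S_{P/Q} = k_P/k_Q = (A_P/A_Q)·exp[(E_Q−E_P)/(RT)].
(E_Q−E_P)/(RT) = (104−87.6)×10³/(8.314×790) = 16400/6568 = 2.497.
k_P/k_Q = (2.67×10^7/4.83×10^7)·exp(2.497) = 0.5528 × 12.15 = 6.71.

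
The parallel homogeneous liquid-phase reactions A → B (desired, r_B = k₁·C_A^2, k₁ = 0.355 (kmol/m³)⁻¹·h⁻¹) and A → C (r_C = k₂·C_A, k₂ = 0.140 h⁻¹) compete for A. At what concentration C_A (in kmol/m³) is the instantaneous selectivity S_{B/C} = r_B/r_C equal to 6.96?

S_{B/C} = (k₁/k₂)·C_A ⇒ C_A = S·k₂/k₁.
= 6.96×0.140/0.355 = 2.74 kmol/m³.

2.74 kmol/m³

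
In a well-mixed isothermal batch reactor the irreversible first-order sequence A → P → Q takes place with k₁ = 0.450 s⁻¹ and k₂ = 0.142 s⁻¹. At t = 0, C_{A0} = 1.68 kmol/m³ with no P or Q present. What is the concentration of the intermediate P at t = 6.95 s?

For first-order series with pure A initially, C_P(t) = k₁C_{A0}/(k₂−k₁)·(e^(−k₁t) − e^(−k₂t)).
e^(−k₁t) = e^(−0.450×6.95) = e^(−3.127) = 0.04383; e^(−k₂t) = e^(−0.9869) = 0.3727.
C_P = 0.450×1.68/(0.142−0.450) × (0.04383−0.3727) = (-2.455)×(-0.3289) = 0.8073 kmol/m³.

0.807 kmol/m³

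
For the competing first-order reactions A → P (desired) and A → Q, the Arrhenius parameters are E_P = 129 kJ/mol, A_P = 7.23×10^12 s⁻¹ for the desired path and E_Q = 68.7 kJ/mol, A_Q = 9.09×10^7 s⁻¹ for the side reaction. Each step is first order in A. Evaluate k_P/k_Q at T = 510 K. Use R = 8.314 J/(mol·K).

Since both paths have the same order in A, the concentration cancels and S_{P/Q} = k_P/k_Q = (A_P/A_Q)·exp[(E_Q−E_P)/(RT)].
(E_Q−E_P)/(RT) = (68.7−129)×10³/(8.314×510) = -60300/4240 = -14.22.
k_P/k_Q = (7.23×10^12/9.09×10^7)·exp(-14.22) = 79538 × 6.665×10^-7 = 0.0530.
Since E_P > E_Q, raising the temperature improves selectivity toward P.

0.0530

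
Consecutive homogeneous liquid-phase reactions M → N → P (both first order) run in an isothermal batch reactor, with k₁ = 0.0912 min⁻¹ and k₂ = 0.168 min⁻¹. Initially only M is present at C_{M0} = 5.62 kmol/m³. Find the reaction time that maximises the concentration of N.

7.95 min

The intermediate peaks when r₁ = r₂, i.e. k₁e^(−k₁t) = k₂e^(−k₂t), giving t_opt = ln(k₂/k₁)/(k₂−k₁).
= ln(0.168/0.0912)/(0.168−0.0912) = ln(1.842)/0.07680 = 0.6109/0.07680 = 7.95 min.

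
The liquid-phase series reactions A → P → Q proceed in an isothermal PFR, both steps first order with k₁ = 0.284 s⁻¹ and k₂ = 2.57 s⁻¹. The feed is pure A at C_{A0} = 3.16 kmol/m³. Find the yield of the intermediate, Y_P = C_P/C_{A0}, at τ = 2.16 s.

For first-order series with pure A initially, C_P(τ) = k₁C_{A0}/(k₂−k₁)·(e^(−k₁τ) − e^(−k₂τ)).
e^(−k₁τ) = e^(−0.284×2.16) = e^(−0.6134) = 0.5415; e^(−k₂τ) = e^(−5.551) = 0.003883.
C_P = 0.284×3.16/(2.57−0.284) × (0.5415−0.003883) = 0.3926×0.5376 = 0.2111 kmol/m³.
Y_P = C_P/C_{A0} = 0.2111/3.16 = 0.0668.

0.0668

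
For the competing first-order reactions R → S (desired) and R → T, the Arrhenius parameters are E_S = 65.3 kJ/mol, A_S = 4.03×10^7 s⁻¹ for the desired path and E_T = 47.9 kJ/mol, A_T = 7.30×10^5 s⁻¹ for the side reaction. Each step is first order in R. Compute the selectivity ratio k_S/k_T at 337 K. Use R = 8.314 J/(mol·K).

0.111

Since both paths have the same order in R, the concentration cancels and S_{S/T} = k_S/k_T = (A_S/A_T)·exp[(E_T−E_S)/(RT)].
(E_T−E_S)/(RT) = (47.9−65.3)×10³/(8.314×337) = -17400/2802 = -6.210.
k_S/k_T = (4.03×10^7/7.30×10^5)·exp(-6.210) = 55.21 × 0.002009 = 0.111.
Since E_S > E_T, raising the temperature improves selectivity toward S.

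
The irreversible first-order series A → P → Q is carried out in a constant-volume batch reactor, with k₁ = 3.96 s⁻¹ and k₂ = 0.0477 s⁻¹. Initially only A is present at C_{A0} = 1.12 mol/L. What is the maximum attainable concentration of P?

1.06 mol/L

For a first-order series the maximum intermediate yield is C_{P,max}/C_{A0} = (k₁/k₂)^[k₂/(k₂−k₁)].
= (3.96/0.0477)^(0.0477/(0.0477−3.96)) = (83.02)^(-0.01219) = 0.9475.
C_{P,max} = 0.9475×1.12 = 1.06 mol/L.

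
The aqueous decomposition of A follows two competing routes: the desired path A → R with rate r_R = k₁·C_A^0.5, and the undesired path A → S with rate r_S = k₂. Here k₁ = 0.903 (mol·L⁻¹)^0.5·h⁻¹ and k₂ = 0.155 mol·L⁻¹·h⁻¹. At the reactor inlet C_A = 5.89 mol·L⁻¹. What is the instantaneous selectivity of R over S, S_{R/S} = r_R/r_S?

14.1

S_{R/S} = r_R/r_S = (k₁·C_A^0.5)/(k₂) = (k₁/k₂)·C_A^0.5.
= (0.903×5.890^0.5) / (0.155) = 2.192/0.1550 = 14.1.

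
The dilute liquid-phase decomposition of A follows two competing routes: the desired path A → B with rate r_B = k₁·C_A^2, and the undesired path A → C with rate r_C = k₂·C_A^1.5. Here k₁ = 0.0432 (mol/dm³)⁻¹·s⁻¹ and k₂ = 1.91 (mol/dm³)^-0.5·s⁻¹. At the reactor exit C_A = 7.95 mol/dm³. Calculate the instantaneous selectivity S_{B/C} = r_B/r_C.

S_{B/C} = r_B/r_C = (k₁·C_A^2)/(k₂·C_A^1.5) = (k₁/k₂)·C_A^0.5.
= (0.0432×7.950^2) / (1.91×7.950^1.5) = 2.730/42.81 = 0.0638.

0.0638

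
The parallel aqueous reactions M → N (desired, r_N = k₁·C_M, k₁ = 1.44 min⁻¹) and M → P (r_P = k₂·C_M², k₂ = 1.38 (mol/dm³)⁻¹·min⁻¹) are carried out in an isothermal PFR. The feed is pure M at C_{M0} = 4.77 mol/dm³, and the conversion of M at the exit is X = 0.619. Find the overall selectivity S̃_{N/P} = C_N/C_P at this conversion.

0.334

C_M = C_{M0}(1−X) = 1.817 mol/dm³.
Along a PFR/batch, dC_N/dC_M = −r_N/(r_N+r_P) = −k₁/(k₁+k₂·C_M).
Integrating from C_{M0} to C_M: C_N = (1.44/1.38)·ln[(1.44+1.38·4.77)/(1.44+1.38·1.82)] = 1.043·ln(8.023/3.948) = 0.7399 mol/dm³.
C_P = (C_{M0}−C_M)−C_N = 2.213 mol/dm³; S̃_{N/P} = 0.7399/2.213 = 0.334.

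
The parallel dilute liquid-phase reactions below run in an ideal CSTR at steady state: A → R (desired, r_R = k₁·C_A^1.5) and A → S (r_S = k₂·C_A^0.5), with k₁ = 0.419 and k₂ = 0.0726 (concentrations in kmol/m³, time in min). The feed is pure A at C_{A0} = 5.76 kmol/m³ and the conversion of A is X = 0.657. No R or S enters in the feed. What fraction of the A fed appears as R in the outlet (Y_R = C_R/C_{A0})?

Exit C_A = C_{A0}(1−X) = 5.76×0.343 = 1.976 kmol/m³.
In a CSTR the entire volume is at exit conditions, so r_R = 0.419×1.976^1.5 = 1.164 and r_S = 0.0726×1.976^0.5 = 0.1020.
Fraction of consumed A going to R: r_R/(r_R+r_S) = 0.9194.
C_R = 0.9194·C_{A0}·X = 0.9194×5.76×0.657 = 3.48 kmol/m³; Y_R = C_R/C_{A0} = 0.604.

0.604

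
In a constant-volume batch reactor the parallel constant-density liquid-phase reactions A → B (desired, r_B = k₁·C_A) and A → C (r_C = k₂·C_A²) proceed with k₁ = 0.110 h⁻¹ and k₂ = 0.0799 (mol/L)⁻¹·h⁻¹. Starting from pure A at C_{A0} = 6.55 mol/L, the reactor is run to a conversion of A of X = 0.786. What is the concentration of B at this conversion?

1.44 mol/L

C_A = C_{A0}(1−X) = 1.402 mol/L.
Along a PFR/batch, dC_B/dC_A = −r_B/(r_B+r_C) = −k₁/(k₁+k₂·C_A).
Integrating from C_{A0} to C_A: C_B = (0.110/0.0799)·ln[(0.110+0.0799·6.55)/(0.110+0.0799·1.40)] = 1.377·ln(0.6333/0.2220) = 1.443 mol/L.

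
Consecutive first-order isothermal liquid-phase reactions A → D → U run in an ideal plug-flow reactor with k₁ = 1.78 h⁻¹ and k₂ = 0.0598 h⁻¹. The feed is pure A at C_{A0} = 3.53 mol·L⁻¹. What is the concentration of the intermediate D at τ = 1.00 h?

The intermediate concentration in a first-order A→B→C sequence is C_D = k₁C_{A0}(e^(−k₁τ) − e^(−k₂τ))/(k₂−k₁).
e^(−k₁τ) = e^(−1.78×1.00) = e^(−1.780) = 0.1686; e^(−k₂τ) = e^(−0.05980) = 0.9420.
C_D = 1.78×3.53/(0.0598−1.78) × (0.1686−0.9420) = (-3.653)×(-0.7733) = 2.825 mol·L⁻¹.

2.82 mol·L⁻¹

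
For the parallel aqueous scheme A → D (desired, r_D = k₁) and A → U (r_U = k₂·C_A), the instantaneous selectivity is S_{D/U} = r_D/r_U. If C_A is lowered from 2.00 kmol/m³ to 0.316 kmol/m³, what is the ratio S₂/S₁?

S_{D/U} = (k₁/k₂)·C_A⁻¹, so S₂/S₁ = (C_{A,2}/C_{A,1})⁻¹.
= 2.00/0.316 = 6.33.
Selectivity toward D rises as C_A falls — low-concentration operation is favoured.

6.33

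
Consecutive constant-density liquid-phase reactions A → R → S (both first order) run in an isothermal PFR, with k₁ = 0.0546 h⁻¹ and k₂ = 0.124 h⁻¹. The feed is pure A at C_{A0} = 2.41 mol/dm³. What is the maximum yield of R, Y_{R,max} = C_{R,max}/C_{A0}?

Evaluating C_R at τ_opt = ln(k₂/k₁)/(k₂−k₁) gives C_{R,max}/C_{A0} = (k₁/k₂)^[k₂/(k₂−k₁)].
= (0.0546/0.124)^(0.124/(0.124−0.0546)) = (0.4403)^(1.787) = 0.2309.

0.231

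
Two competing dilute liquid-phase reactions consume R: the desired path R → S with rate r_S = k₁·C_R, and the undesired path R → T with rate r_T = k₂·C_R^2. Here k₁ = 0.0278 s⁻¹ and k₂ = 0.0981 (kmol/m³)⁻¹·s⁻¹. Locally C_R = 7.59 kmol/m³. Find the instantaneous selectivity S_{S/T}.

0.0373

S_{S/T} = r_S/r_T = (k₁·C_R)/(k₂·C_R^2) = (k₁/k₂)·C_R⁻¹.
= (0.0278×7.590) / (0.0981×7.590^2) = 0.2110/5.651 = 0.0373.
The undesired path is higher order in R, so low C_R (CSTR or dilute feed) favours S.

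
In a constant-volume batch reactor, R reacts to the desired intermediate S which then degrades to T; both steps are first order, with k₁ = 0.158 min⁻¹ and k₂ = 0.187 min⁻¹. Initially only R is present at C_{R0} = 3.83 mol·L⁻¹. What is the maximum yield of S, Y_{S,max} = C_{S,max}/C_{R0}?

Evaluating C_S at t_opt = ln(k₂/k₁)/(k₂−k₁) gives C_{S,max}/C_{R0} = (k₁/k₂)^[k₂/(k₂−k₁)].
= (0.158/0.187)^(0.187/(0.187−0.158)) = (0.8449)^(6.448) = 0.3374.

0.337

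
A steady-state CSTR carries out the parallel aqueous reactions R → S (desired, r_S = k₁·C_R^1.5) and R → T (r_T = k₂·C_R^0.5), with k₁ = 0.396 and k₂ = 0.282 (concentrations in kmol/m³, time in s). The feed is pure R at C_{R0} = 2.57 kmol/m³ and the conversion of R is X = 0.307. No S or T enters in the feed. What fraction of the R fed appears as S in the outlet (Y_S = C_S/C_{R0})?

0.219

Exit C_R = C_{R0}(1−X) = 2.57×0.693 = 1.781 kmol/m³.
In a CSTR the entire volume is at exit conditions, so r_S = 0.396×1.781^1.5 = 0.9412 and r_T = 0.282×1.781^0.5 = 0.3763.
Fraction of consumed R going to S: r_S/(r_S+r_T) = 0.7144.
C_S = 0.7144·C_{R0}·X = 0.7144×2.57×0.307 = 0.564 kmol/m³; Y_S = C_S/C_{R0} = 0.219.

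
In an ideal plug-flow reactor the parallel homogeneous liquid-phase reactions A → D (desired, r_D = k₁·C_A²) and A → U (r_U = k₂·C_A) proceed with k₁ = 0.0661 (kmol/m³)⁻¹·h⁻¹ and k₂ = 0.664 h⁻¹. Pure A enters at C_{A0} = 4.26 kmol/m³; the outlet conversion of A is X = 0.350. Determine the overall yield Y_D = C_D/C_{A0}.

C_A = C_{A0}(1−X) = 2.769 kmol/m³.
Along a PFR/batch, dC_U/dC_A = −r_U/(r_D+r_U) = −k₂/(k₂+k₁·C_A).
Integrating from C_{A0} to C_A: C_U = (0.664/0.0661)·ln[(0.664+0.0661·4.26)/(0.664+0.0661·2.77)] = 10.05·ln(0.9456/0.8470) = 1.106 kmol/m³.
Then C_D = (C_{A0}−C_A) − C_U = 1.491 − 1.106 = 0.3853 kmol/m³.
Y_D = C_D/C_{A0} = 0.3853/4.26 = 0.0905.

0.0905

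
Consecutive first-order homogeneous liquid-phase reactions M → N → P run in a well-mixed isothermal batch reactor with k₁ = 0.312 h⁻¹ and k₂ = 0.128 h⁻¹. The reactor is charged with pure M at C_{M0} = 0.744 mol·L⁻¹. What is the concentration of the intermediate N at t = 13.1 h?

0.215 mol·L⁻¹

Solving the coupled first-order balances gives C_N(t) = [k₁/(k₂−k₁)]·C_{M0}·(e^(−k₁t) − e^(−k₂t)).
e^(−k₁t) = e^(−0.312×13.1) = e^(−4.087) = 0.01679; e^(−k₂t) = e^(−1.677) = 0.1870.
C_N = 0.312×0.744/(0.128−0.312) × (0.01679−0.1870) = (-1.262)×(-0.1702) = 0.2147 mol·L⁻¹.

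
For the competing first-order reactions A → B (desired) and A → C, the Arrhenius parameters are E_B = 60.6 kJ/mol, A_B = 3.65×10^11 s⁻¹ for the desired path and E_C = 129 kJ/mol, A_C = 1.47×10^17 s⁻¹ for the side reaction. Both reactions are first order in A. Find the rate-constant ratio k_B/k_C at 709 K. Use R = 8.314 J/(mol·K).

k_B/k_C = (A_B/A_C)·exp[−(E_B−E_C)/(RT)] = (A_B/A_C)·exp[(E_C−E_B)/(RT)].
(E_C−E_B)/(RT) = (129−60.6)×10³/(8.314×709) = 68400/5895 = 11.60.
k_B/k_C = (3.65×10^11/1.47×10^17)·exp(11.60) = 2.483×10^-6 × 1.095×10^5 = 0.272.
Since E_B < E_C, lowering the temperature improves selectivity toward B.

0.272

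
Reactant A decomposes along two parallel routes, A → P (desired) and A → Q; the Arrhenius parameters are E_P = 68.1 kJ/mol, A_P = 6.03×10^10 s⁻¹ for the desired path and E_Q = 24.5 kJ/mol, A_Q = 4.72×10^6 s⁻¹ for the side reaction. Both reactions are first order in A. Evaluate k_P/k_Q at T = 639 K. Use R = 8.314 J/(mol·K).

3.48

With equal orders, S_{P/Q} = k_P/k_Q = (A_P/A_Q)·exp[(E_Q−E_P)/(RT)].
(E_Q−E_P)/(RT) = (24.5−68.1)×10³/(8.314×639) = -43600/5313 = -8.207.
k_P/k_Q = (6.03×10^10/4.72×10^6)·exp(-8.207) = 12775 × 2.728×10^-4 = 3.48.
Since E_P > E_Q, raising the temperature improves selectivity toward P.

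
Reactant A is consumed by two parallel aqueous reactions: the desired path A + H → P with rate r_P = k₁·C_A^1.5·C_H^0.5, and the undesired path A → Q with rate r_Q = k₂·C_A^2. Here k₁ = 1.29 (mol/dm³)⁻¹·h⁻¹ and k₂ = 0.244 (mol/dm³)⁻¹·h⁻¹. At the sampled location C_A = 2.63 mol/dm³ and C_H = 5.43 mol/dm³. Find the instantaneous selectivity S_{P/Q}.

S_{P/Q} = r_P/r_Q = (k₁·C_A^1.5·C_H^0.5)/(k₂·C_A^2) = (k₁/k₂)·C_A^-0.5·C_H^0.5.
= (1.29×2.630^1.5×5.430^0.5) / (0.244×2.630^2) = 12.82/1.688 = 7.60.
The undesired path is higher order in A, so low C_A (CSTR or dilute feed) favours P.

7.60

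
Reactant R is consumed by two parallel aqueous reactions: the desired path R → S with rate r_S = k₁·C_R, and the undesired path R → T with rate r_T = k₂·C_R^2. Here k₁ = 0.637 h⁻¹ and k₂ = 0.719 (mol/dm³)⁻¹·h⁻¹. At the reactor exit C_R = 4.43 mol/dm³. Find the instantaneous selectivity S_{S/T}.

0.200

S_{S/T} = r_S/r_T = (k₁·C_R)/(k₂·C_R^2) = (k₁/k₂)·C_R⁻¹.
= (0.637×4.430) / (0.719×4.430^2) = 2.822/14.11 = 0.200.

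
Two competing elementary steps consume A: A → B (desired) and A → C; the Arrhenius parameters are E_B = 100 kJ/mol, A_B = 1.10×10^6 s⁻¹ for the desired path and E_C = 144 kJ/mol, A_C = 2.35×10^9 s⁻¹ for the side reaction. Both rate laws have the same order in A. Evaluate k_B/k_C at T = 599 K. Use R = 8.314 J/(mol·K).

3.22

Since both paths have the same order in A, the concentration cancels and S_{B/C} = k_B/k_C = (A_B/A_C)·exp[(E_C−E_B)/(RT)].
(E_C−E_B)/(RT) = (144−100)×10³/(8.314×599) = 44000/4980 = 8.835.
k_B/k_C = (1.10×10^6/2.35×10^9)·exp(8.835) = 4.681×10^-4 × 6872 = 3.22.
Since E_B < E_C, lowering the temperature improves selectivity toward B.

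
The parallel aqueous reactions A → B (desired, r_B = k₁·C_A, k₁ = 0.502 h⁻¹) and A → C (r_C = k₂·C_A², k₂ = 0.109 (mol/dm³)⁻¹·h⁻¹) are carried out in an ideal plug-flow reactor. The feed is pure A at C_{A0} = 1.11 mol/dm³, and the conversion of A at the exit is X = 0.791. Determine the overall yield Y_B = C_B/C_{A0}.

C_A = C_{A0}(1−X) = 0.2320 mol/dm³.
Along a PFR/batch, dC_B/dC_A = −r_B/(r_B+r_C) = −k₁/(k₁+k₂·C_A).
Integrating from C_{A0} to C_A: C_B = (0.502/0.109)·ln[(0.502+0.109·1.11)/(0.502+0.109·0.232)] = 4.606·ln(0.6230/0.5273) = 0.7681 mol/dm³.
Y_B = C_B/C_{A0} = 0.7681/1.11 = 0.692.

0.692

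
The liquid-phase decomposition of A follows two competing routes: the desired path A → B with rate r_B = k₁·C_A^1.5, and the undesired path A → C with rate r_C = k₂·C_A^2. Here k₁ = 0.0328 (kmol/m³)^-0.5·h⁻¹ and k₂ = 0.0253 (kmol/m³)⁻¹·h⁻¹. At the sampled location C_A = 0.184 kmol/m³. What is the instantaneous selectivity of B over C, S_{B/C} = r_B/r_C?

S_{B/C} = r_B/r_C = (k₁·C_A^1.5)/(k₂·C_A^2) = (k₁/k₂)·C_A^-0.5.
= (0.0328×0.1840^1.5) / (0.0253×0.1840^2) = 0.002589/8.566×10^-4 = 3.02.
The undesired path is higher order in A, so low C_A (CSTR or dilute feed) favours B.

3.02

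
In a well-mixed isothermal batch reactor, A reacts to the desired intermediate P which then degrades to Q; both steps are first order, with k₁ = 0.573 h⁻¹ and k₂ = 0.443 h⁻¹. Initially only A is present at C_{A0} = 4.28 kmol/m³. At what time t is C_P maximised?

1.98 h

For first-order series the maximum of C_P occurs at t_opt = ln(k₂/k₁)/(k₂−k₁).
= ln(0.443/0.573)/(0.443−0.573) = ln(0.7731)/-0.1300 = -0.2573/-0.1300 = 1.98 h.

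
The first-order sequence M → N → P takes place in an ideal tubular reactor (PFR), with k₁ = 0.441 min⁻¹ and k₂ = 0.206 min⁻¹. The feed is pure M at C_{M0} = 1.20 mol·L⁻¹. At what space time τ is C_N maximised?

3.24 min

The intermediate peaks when r₁ = r₂, i.e. k₁e^(−k₁τ) = k₂e^(−k₂τ), giving τ_opt = ln(k₂/k₁)/(k₂−k₁).
= ln(0.206/0.441)/(0.206−0.441) = ln(0.4671)/-0.2350 = -0.7612/-0.2350 = 3.24 min.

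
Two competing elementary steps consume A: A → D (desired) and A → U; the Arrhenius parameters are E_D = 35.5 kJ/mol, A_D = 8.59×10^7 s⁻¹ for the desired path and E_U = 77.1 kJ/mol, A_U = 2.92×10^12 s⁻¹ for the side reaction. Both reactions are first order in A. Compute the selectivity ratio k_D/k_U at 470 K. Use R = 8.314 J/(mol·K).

With equal orders, S_{D/U} = k_D/k_U = (A_D/A_U)·exp[(E_U−E_D)/(RT)].
(E_U−E_D)/(RT) = (77.1−35.5)×10³/(8.314×470) = 41600/3908 = 10.65.
k_D/k_U = (8.59×10^7/2.92×10^12)·exp(10.65) = 2.942×10^-5 × 42023 = 1.24.

1.24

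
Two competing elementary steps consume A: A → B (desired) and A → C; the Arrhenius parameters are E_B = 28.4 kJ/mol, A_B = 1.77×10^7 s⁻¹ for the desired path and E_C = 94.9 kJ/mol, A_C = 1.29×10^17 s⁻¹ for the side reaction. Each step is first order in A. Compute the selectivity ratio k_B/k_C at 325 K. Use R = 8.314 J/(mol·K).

With equal orders, S_{B/C} = k_B/k_C = (A_B/A_C)·exp[(E_C−E_B)/(RT)].
(E_C−E_B)/(RT) = (94.9−28.4)×10³/(8.314×325) = 66500/2702 = 24.61.
k_B/k_C = (1.77×10^7/1.29×10^17)·exp(24.61) = 1.372×10^-10 × 4.880×10^10 = 6.70.
Since E_B < E_C, lowering the temperature improves selectivity toward B.

6.70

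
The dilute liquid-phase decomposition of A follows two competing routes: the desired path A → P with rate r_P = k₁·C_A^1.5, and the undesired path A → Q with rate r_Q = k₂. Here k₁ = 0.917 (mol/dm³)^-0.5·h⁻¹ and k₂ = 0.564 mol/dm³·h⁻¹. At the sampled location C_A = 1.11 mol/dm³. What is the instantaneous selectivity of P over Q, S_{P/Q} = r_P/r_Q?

S_{P/Q} = r_P/r_Q = (k₁·C_A^1.5)/(k₂) = (k₁/k₂)·C_A^1.5.
= (0.917×1.110^1.5) / (0.564) = 1.072/0.5640 = 1.90.
Since the desired path is higher order in A, keeping C_A high (PFR or concentrated feed) favours P.

1.90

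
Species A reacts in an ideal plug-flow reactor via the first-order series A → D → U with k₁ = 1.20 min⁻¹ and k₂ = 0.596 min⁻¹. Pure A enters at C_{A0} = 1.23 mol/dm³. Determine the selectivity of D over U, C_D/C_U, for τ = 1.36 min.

1.60

Solving the coupled first-order balances gives C_D(τ) = [k₁/(k₂−k₁)]·C_{A0}·(e^(−k₁τ) − e^(−k₂τ)).
e^(−k₁τ) = e^(−1.20×1.36) = e^(−1.632) = 0.1955; e^(−k₂τ) = e^(−0.8106) = 0.4446.
C_D = 1.20×1.23/(0.596−1.20) × (0.1955−0.4446) = (-2.444)×(-0.2491) = 0.6087 mol/dm³.
C_A = C_{A0}e^(−k₁τ) = 0.2405 mol/dm³, so C_U = C_{A0}−C_A−C_D = 0.3808 mol/dm³; C_D/C_U = 1.60.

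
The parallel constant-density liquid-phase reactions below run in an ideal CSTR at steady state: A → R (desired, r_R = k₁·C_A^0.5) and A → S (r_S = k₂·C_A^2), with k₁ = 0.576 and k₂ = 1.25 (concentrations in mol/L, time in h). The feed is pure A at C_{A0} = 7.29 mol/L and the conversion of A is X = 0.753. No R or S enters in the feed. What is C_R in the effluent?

0.879 mol/L

Exit C_A = C_{A0}(1−X) = 7.29×0.247 = 1.801 mol/L.
A CSTR operates uniformly at the exit composition, giving r_R = 0.7729 and r_S = 4.053 (each k·C_A^n at C_A = 1.801).
Fraction of consumed A going to R: r_R/(r_R+r_S) = 0.1602.
C_R = 0.1602·C_{A0}·X = 0.1602×7.29×0.753 = 0.879 mol/L.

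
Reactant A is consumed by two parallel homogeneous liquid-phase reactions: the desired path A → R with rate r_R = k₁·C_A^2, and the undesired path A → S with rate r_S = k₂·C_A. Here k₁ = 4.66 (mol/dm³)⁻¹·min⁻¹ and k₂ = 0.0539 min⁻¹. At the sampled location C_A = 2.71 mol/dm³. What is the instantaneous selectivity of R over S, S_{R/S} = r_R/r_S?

S_{R/S} = r_R/r_S = (k₁·C_A^2)/(k₂·C_A) = (k₁/k₂)·C_A.
= (4.66×2.710^2) / (0.0539×2.710) = 34.22/0.1461 = 234.

234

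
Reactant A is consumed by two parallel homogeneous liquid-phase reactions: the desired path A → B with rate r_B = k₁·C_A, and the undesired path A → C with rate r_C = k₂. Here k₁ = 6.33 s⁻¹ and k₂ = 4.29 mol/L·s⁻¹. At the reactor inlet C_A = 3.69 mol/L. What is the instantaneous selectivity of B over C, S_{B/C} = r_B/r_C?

S_{B/C} = r_B/r_C = (k₁·C_A)/(k₂) = (k₁/k₂)·C_A.
= (6.33×3.690) / (4.29) = 23.36/4.290 = 5.44.
Since the desired path is higher order in A, keeping C_A high (PFR or concentrated feed) favours B.

5.44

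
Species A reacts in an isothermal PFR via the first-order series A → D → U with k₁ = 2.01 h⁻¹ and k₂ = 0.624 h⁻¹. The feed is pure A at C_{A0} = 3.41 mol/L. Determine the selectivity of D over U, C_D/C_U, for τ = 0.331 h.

8.37

Solving the coupled first-order balances gives C_D(τ) = [k₁/(k₂−k₁)]·C_{A0}·(e^(−k₁τ) − e^(−k₂τ)).
e^(−k₁τ) = e^(−2.01×0.331) = e^(−0.6653) = 0.5141; e^(−k₂τ) = e^(−0.2065) = 0.8134.
C_D = 2.01×3.41/(0.624−2.01) × (0.5141−0.8134) = (-4.945)×(-0.2993) = 1.480 mol/L.
C_A = C_{A0}e^(−k₁τ) = 1.753 mol/L, so C_U = C_{A0}−C_A−C_D = 0.1769 mol/L; C_D/C_U = 8.37.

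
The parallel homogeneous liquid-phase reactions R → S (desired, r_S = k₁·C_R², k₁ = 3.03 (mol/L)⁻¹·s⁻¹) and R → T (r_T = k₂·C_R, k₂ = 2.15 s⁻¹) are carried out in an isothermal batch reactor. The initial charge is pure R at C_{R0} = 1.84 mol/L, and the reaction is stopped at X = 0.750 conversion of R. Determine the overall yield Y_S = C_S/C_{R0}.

0.449

C_R = C_{R0}(1−X) = 0.4600 mol/L.
Along a PFR/batch, dC_T/dC_R = −r_T/(r_S+r_T) = −k₂/(k₂+k₁·C_R).
Integrating from C_{R0} to C_R: C_T = (2.15/3.03)·ln[(2.15+3.03·1.84)/(2.15+3.03·0.460)] = 0.7096·ln(7.725/3.544) = 0.5530 mol/L.
Then C_S = (C_{R0}−C_R) − C_T = 1.380 − 0.5530 = 0.8270 mol/L.
Y_S = C_S/C_{R0} = 0.8270/1.84 = 0.449.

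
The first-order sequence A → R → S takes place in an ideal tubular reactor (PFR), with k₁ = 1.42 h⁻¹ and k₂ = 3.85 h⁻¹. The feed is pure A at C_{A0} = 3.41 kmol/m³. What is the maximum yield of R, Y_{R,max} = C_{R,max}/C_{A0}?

0.206

Evaluating C_R at τ_opt = ln(k₂/k₁)/(k₂−k₁) gives C_{R,max}/C_{A0} = (k₁/k₂)^[k₂/(k₂−k₁)].
= (1.42/3.85)^(3.85/(3.85−1.42)) = (0.3688)^(1.584) = 0.2059.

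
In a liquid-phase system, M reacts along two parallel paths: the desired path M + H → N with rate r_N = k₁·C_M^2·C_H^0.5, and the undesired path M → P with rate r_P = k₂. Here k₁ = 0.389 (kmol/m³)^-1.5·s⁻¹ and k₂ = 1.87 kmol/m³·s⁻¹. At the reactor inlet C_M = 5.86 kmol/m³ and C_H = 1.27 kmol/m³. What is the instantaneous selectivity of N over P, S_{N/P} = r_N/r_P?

8.05

S_{N/P} = r_N/r_P = (k₁·C_M^2·C_H^0.5)/(k₂) = (k₁/k₂)·C_M^2·C_H^0.5.
= (0.389×5.860^2×1.270^0.5) / (1.87) = 15.05/1.870 = 8.05.
Since the desired path is higher order in M, keeping C_M high (PFR or concentrated feed) favours N.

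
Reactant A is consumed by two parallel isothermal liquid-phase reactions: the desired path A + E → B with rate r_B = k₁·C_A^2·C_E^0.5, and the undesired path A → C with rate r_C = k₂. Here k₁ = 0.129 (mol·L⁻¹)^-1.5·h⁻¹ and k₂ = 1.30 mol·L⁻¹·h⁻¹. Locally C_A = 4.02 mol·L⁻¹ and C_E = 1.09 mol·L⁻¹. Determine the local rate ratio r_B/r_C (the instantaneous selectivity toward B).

S_{B/C} = r_B/r_C = (k₁·C_A^2·C_E^0.5)/(k₂) = (k₁/k₂)·C_A^2·C_E^0.5.
= (0.129×4.020^2×1.090^0.5) / (1.30) = 2.176/1.300 = 1.67.
Since the desired path is higher order in A, keeping C_A high (PFR or concentrated feed) favours B.

1.67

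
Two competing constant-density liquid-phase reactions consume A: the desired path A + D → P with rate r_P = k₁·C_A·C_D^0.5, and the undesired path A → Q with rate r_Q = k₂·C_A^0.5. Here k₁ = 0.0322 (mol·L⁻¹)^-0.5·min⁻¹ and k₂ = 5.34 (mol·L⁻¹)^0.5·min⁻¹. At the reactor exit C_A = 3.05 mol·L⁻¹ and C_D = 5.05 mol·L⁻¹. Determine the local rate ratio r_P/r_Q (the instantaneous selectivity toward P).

0.0237

S_{P/Q} = r_P/r_Q = (k₁·C_A·C_D^0.5)/(k₂·C_A^0.5) = (k₁/k₂)·C_A^0.5·C_D^0.5.
= (0.0322×3.050×5.050^0.5) / (5.34×3.050^0.5) = 0.2207/9.326 = 0.0237.
Since the desired path is higher order in A, keeping C_A high (PFR or concentrated feed) favours P.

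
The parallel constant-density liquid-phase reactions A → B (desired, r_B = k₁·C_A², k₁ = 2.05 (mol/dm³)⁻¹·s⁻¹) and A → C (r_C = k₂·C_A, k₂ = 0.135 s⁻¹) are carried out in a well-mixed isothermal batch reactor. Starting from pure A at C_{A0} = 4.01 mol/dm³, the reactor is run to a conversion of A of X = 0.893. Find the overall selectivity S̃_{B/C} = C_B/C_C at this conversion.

C_A = C_{A0}(1−X) = 0.4291 mol/dm³.
Along a PFR/batch, dC_C/dC_A = −r_C/(r_B+r_C) = −k₂/(k₂+k₁·C_A).
Integrating from C_{A0} to C_A: C_C = (0.135/2.05)·ln[(0.135+2.05·4.01)/(0.135+2.05·0.429)] = 0.06585·ln(8.355/1.015) = 0.1388 mol/dm³.
Then C_B = (C_{A0}−C_A) − C_C = 3.581 − 0.1388 = 3.442 mol/dm³.
S̃_{B/C} = C_B/C_C = 3.442/0.1388 = 24.8.

24.8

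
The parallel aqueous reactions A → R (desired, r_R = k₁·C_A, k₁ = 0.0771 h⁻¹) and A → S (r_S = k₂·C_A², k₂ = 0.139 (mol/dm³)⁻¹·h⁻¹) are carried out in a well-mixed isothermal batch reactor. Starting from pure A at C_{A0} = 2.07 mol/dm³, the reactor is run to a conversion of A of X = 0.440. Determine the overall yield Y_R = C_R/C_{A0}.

0.114

C_A = C_{A0}(1−X) = 1.159 mol/dm³.
Along a PFR/batch, dC_R/dC_A = −r_R/(r_R+r_S) = −k₁/(k₁+k₂·C_A).
Integrating from C_{A0} to C_A: C_R = (0.0771/0.139)·ln[(0.0771+0.139·2.07)/(0.0771+0.139·1.16)] = 0.5547·ln(0.3648/0.2382) = 0.2364 mol/dm³.
Y_R = C_R/C_{A0} = 0.2364/2.07 = 0.114.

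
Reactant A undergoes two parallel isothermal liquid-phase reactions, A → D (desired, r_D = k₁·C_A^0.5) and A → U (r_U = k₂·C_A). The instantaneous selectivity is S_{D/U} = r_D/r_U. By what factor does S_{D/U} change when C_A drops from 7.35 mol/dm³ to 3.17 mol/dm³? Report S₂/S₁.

1.52

S_{D/U} = (k₁/k₂)·C_A^-0.5, so S₂/S₁ = (C_{A,2}/C_{A,1})^-0.5.
= (3.17/7.35)^(-0.5) = (0.4313)^(-0.5) = 1.52.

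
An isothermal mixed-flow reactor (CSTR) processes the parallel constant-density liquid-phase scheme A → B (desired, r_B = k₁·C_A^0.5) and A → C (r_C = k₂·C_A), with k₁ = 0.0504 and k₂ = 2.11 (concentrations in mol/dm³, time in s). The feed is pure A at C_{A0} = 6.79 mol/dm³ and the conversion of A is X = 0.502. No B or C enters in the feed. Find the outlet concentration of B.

0.0437 mol/dm³

Exit C_A = C_{A0}(1−X) = 6.79×0.498 = 3.381 mol/dm³.
In a CSTR the entire volume is at exit conditions, so r_B = 0.0504×3.381^0.5 = 0.09268 and r_C = 2.11×3.381 = 7.135.
Fraction of consumed A going to B: r_B/(r_B+r_C) = 0.01282.
C_B = 0.01282·C_{A0}·X = 0.01282×6.79×0.502 = 0.0437 mol/dm³.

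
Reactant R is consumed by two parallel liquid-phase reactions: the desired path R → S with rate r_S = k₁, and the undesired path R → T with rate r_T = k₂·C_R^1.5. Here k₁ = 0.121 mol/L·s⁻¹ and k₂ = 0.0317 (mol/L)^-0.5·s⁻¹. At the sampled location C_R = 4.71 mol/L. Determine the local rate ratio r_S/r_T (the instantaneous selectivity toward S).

S_{S/T} = r_S/r_T = (k₁)/(k₂·C_R^1.5) = (k₁/k₂)·C_R^-1.5.
= (0.121) / (0.0317×4.710^1.5) = 0.1210/0.3240 = 0.373.
The undesired path is higher order in R, so low C_R (CSTR or dilute feed) favours S.

0.373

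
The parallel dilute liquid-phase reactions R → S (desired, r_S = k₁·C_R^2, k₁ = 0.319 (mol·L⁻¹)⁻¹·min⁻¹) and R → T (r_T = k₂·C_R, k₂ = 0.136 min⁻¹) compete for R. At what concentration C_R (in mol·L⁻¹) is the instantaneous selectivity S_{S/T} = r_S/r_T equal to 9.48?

4.04 mol·L⁻¹

S_{S/T} = (k₁/k₂)·C_R ⇒ C_R = S·k₂/k₁.
= 9.48×0.136/0.319 = 4.04 mol·L⁻¹.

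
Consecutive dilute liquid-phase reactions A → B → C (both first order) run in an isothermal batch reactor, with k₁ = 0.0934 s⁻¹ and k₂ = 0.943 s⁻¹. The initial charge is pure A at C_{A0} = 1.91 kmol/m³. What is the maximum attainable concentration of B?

0.147 kmol/m³

At the optimum, C_{B,max}/C_{A0} = (k₁/k₂)^[k₂/(k₂−k₁)].
= (0.0934/0.943)^(0.943/(0.943−0.0934)) = (0.09905)^(1.110) = 0.07681.
C_{B,max} = 0.07681×1.91 = 0.147 kmol/m³.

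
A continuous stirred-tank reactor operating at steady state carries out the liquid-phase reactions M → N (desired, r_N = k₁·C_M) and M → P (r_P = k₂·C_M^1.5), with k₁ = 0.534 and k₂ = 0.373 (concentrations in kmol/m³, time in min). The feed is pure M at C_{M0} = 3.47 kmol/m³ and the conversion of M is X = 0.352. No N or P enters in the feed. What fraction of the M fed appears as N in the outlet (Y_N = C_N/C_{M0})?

Exit C_M = C_{M0}(1−X) = 3.47×0.648 = 2.249 kmol/m³.
In a CSTR the entire volume is at exit conditions, so r_N = 0.534×2.249 = 1.201 and r_P = 0.373×2.249^1.5 = 1.258.
Fraction of consumed M going to N: r_N/(r_N+r_P) = 0.4884.
C_N = 0.4884·C_{M0}·X = 0.4884×3.47×0.352 = 0.597 kmol/m³; Y_N = C_N/C_{M0} = 0.172.

0.172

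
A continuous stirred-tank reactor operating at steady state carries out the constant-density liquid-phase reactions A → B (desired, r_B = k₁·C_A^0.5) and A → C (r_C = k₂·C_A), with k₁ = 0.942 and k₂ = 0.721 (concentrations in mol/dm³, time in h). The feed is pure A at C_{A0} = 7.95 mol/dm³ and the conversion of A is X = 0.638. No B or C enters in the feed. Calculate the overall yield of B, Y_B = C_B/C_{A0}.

0.278

Exit C_A = C_{A0}(1−X) = 7.95×0.362 = 2.878 mol/dm³.
In a CSTR the entire volume is at exit conditions, so r_B = 0.942×2.878^0.5 = 1.598 and r_C = 0.721×2.878 = 2.075.
Fraction of consumed A going to B: r_B/(r_B+r_C) = 0.4351.
C_B = 0.4351·C_{A0}·X = 0.4351×7.95×0.638 = 2.21 mol/dm³; Y_B = C_B/C_{A0} = 0.278.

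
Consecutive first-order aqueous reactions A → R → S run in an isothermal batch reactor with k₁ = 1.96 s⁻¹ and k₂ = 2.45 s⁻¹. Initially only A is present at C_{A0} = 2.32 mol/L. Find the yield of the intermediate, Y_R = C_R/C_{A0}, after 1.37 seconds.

0.133

The intermediate concentration in a first-order A→B→C sequence is C_R = k₁C_{A0}(e^(−k₁t) − e^(−k₂t))/(k₂−k₁).
e^(−k₁t) = e^(−1.96×1.37) = e^(−2.685) = 0.06821; e^(−k₂t) = e^(−3.357) = 0.03486.
C_R = 1.96×2.32/(2.45−1.96) × (0.06821−0.03486) = 9.280×0.03335 = 0.3095 mol/L.
Y_R = C_R/C_{A0} = 0.3095/2.32 = 0.133.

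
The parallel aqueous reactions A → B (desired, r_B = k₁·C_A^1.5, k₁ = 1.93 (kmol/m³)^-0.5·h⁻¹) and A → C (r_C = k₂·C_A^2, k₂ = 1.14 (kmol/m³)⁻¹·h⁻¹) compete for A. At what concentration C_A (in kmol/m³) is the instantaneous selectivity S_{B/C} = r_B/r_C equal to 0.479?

S_{B/C} = (k₁/k₂)·C_A^-0.5 ⇒ C_A = (S·k₂/k₁)^(-2).
= (0.479×1.14/1.93)^(-2) = (0.2829)^(-2) = 12.5 kmol/m³.

12.5 kmol/m³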